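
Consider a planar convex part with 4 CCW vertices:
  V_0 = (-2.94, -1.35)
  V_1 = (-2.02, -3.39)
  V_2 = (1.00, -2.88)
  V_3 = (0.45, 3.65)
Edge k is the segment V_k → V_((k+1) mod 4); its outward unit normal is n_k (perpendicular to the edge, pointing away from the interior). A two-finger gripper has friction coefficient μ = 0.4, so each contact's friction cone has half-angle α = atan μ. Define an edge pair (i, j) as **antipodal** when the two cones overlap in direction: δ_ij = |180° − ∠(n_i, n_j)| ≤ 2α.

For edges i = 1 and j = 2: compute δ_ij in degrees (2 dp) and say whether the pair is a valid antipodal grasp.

α = atan 0.4 = 21.80°;  2α = 43.60°
edge 1: e_1 = (+3.02, +0.51);  n_1 = (+0.1665, -0.9860)
edge 2: e_2 = (-0.55, +6.53);  n_2 = (+0.9965, +0.0839)
∠(n_1, n_2) = 85.23°
δ = |180° − 85.23°| = 94.77°
94.77° > 2α = 43.60°  →  invalid

δ = 94.77°, invalid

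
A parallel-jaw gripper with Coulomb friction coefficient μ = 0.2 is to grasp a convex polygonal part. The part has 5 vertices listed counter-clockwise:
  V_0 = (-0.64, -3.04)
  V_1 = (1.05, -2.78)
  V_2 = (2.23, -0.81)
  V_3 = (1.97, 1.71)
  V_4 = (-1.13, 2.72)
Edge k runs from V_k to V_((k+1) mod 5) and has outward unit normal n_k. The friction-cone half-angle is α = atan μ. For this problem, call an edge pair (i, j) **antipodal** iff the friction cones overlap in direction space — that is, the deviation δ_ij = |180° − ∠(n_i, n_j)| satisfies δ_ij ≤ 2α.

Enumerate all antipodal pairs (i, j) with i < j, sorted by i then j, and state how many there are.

count = 1; pairs: (2,4)

α = atan 0.2 = 11.31°;  2α = 22.62°
n_0 = (+0.1521, -0.9884)
n_1 = (+0.8579, -0.5139)
n_2 = (+0.9947, +0.1026)
n_3 = (+0.3098, +0.9508)
n_4 = (-0.9964, -0.0848)
  (0,1): δ = 129.67°  ·
  (0,2): δ = 92.86°  ·
  (0,3): δ = 26.79°  ·
  (0,4): δ = 86.12°  ·
  (1,2): δ = 143.19°  ·
  (1,3): δ = 77.12°  ·
  (1,4): δ = 35.78°  ·
  (2,3): δ = 113.94°  ·
  (2,4): δ = 1.03°  ✓
  (3,4): δ = 67.09°  ·
antipodal pairs: 1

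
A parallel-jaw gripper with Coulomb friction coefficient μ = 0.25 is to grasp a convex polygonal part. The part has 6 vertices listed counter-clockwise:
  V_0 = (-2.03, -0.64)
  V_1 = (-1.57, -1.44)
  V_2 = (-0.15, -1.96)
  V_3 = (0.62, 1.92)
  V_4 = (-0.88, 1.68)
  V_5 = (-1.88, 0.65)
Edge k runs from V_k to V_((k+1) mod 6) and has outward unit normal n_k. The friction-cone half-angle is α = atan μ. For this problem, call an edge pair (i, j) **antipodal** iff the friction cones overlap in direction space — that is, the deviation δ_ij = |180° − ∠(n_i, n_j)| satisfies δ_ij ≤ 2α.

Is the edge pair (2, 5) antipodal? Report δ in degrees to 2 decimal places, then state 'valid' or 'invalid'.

δ = 4.59°, valid

α = atan 0.25 = 14.04°;  2α = 28.07°
edge 2: e_2 = (+0.77, +3.88);  n_2 = (+0.9809, -0.1947)
edge 5: e_5 = (-0.15, -1.29);  n_5 = (-0.9933, +0.1155)
∠(n_2, n_5) = 175.41°
δ = |180° − 175.41°| = 4.59°
4.59° ≤ 2α = 28.07°  →  valid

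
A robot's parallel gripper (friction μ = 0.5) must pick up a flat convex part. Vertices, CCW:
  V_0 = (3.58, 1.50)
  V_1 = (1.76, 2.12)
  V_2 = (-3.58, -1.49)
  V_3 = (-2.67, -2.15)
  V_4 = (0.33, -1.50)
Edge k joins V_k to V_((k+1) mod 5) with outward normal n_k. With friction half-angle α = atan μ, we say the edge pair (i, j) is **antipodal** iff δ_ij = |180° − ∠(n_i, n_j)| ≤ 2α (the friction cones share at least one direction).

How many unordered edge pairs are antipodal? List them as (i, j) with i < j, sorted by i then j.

count = 4; pairs: (0,2), (0,3), (1,3), (1,4)

α = atan 0.5 = 26.57°;  2α = 53.13°
n_0 = (+0.3225, +0.9466)
n_1 = (-0.5601, +0.8285)
n_2 = (-0.5871, -0.8095)
n_3 = (+0.2118, -0.9773)
n_4 = (+0.6783, -0.7348)
  (0,1): δ = 127.13°  ·
  (0,2): δ = 17.14°  ✓
  (0,3): δ = 31.04°  ✓
  (0,4): δ = 61.52°  ·
  (1,2): δ = 70.01°  ·
  (1,3): δ = 21.83°  ✓
  (1,4): δ = 8.65°  ✓
  (2,3): δ = 131.82°  ·
  (2,4): δ = 101.34°  ·
  (3,4): δ = 149.52°  ·
antipodal pairs: 4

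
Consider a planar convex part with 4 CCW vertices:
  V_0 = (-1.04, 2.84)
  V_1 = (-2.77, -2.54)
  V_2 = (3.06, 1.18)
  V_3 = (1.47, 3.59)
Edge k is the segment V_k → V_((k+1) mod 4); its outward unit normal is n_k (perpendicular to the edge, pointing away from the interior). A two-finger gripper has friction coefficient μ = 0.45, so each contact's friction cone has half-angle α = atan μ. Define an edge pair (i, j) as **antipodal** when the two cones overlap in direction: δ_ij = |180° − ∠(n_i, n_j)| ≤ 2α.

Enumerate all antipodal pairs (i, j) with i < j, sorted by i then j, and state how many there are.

count = 2; pairs: (0,1), (1,3)

α = atan 0.45 = 24.23°;  2α = 48.46°
n_0 = (-0.9520, +0.3061)
n_1 = (+0.5379, -0.8430)
n_2 = (+0.8347, +0.5507)
n_3 = (-0.2863, +0.9581)
  (0,1): δ = 39.63°  ✓
  (0,2): δ = 51.24°  ·
  (0,3): δ = 124.46°  ·
  (1,2): δ = 89.13°  ·
  (1,3): δ = 15.90°  ✓
  (2,3): δ = 106.78°  ·
antipodal pairs: 2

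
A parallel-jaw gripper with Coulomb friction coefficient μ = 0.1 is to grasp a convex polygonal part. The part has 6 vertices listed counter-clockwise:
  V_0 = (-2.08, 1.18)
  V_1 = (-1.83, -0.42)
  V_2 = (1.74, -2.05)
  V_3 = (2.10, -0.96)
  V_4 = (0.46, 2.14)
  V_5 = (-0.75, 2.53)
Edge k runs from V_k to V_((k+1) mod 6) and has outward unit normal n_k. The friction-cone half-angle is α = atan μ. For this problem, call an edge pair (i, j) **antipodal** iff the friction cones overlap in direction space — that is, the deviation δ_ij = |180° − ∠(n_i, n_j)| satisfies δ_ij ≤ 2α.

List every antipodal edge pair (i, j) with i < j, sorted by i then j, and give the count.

α = atan 0.1 = 5.71°;  2α = 11.42°
n_0 = (-0.9880, -0.1544)
n_1 = (-0.4153, -0.9097)
n_2 = (+0.9496, -0.3136)
n_3 = (+0.8839, +0.4676)
n_4 = (+0.3068, +0.9518)
n_5 = (-0.7124, +0.7018)
  (0,1): δ = 123.42°  ·
  (0,2): δ = 27.16°  ·
  (0,3): δ = 19.00°  ·
  (0,4): δ = 63.25°  ·
  (0,5): δ = 126.55°  ·
  (1,2): δ = 83.74°  ·
  (1,3): δ = 37.58°  ·
  (1,4): δ = 6.68°  ✓
  (1,5): δ = 69.97°  ·
  (2,3): δ = 133.84°  ·
  (2,4): δ = 89.59°  ·
  (2,5): δ = 26.30°  ·
  (3,4): δ = 135.75°  ·
  (3,5): δ = 72.45°  ·
  (4,5): δ = 116.71°  ·
antipodal pairs: 1

count = 1; pairs: (1,4)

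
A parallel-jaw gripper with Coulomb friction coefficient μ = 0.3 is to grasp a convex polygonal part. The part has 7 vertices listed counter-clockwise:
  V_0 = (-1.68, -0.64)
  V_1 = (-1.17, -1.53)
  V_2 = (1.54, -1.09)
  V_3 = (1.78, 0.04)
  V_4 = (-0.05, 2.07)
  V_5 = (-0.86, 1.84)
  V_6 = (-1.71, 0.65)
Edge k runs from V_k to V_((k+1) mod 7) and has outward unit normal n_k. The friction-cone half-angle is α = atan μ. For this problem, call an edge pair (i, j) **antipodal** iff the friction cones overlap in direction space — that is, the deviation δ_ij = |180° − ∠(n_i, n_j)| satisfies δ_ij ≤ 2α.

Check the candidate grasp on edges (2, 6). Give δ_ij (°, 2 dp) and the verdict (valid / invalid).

δ = 13.32°, valid

α = atan 0.3 = 16.70°;  2α = 33.40°
edge 2: e_2 = (+0.24, +1.13);  n_2 = (+0.9782, -0.2078)
edge 6: e_6 = (+0.03, -1.29);  n_6 = (-0.9997, -0.0232)
∠(n_2, n_6) = 166.68°
δ = |180° − 166.68°| = 13.32°
13.32° ≤ 2α = 33.40°  →  valid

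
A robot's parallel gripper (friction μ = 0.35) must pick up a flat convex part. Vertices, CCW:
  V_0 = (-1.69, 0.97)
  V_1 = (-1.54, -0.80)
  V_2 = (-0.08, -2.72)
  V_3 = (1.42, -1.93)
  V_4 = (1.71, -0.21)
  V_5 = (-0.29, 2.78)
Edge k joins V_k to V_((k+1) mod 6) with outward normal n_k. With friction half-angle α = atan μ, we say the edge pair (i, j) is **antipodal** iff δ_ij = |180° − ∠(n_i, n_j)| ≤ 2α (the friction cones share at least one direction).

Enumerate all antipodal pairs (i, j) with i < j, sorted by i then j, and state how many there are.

α = atan 0.35 = 19.29°;  2α = 38.58°
n_0 = (-0.9964, -0.0844)
n_1 = (-0.7960, -0.6053)
n_2 = (+0.4660, -0.8848)
n_3 = (+0.9861, -0.1663)
n_4 = (+0.8312, +0.5560)
n_5 = (-0.7910, +0.6118)
  (0,1): δ = 147.59°  ·
  (0,2): δ = 67.07°  ·
  (0,3): δ = 14.41°  ✓
  (0,4): δ = 28.93°  ✓
  (0,5): δ = 137.43°  ·
  (1,2): δ = 99.48°  ·
  (1,3): δ = 46.82°  ·
  (1,4): δ = 3.47°  ✓
  (1,5): δ = 105.03°  ·
  (2,3): δ = 127.34°  ·
  (2,4): δ = 84.00°  ·
  (2,5): δ = 24.50°  ✓
  (3,4): δ = 136.65°  ·
  (3,5): δ = 28.15°  ✓
  (4,5): δ = 71.50°  ·
antipodal pairs: 5

count = 5; pairs: (0,3), (0,4), (1,4), (2,5), (3,5)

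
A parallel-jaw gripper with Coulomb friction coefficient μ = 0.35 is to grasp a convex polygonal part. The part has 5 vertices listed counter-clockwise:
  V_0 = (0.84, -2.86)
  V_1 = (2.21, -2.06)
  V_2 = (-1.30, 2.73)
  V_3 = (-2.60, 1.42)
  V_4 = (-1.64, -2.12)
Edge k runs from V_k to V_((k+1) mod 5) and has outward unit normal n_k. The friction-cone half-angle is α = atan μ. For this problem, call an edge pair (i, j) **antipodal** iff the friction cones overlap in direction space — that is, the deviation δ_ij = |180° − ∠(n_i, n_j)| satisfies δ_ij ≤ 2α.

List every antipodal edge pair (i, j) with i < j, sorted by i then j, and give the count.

count = 3; pairs: (0,2), (1,3), (1,4)

α = atan 0.35 = 19.29°;  2α = 38.58°
n_0 = (+0.5043, -0.8636)
n_1 = (+0.8066, +0.5911)
n_2 = (-0.7098, +0.7044)
n_3 = (-0.9651, -0.2617)
n_4 = (-0.2859, -0.9583)
  (0,1): δ = 84.05°  ·
  (0,2): δ = 14.94°  ✓
  (0,3): δ = 74.89°  ·
  (0,4): δ = 133.10°  ·
  (1,2): δ = 81.01°  ·
  (1,3): δ = 21.06°  ✓
  (1,4): δ = 37.15°  ✓
  (2,3): δ = 120.05°  ·
  (2,4): δ = 61.83°  ·
  (3,4): δ = 121.79°  ·
antipodal pairs: 3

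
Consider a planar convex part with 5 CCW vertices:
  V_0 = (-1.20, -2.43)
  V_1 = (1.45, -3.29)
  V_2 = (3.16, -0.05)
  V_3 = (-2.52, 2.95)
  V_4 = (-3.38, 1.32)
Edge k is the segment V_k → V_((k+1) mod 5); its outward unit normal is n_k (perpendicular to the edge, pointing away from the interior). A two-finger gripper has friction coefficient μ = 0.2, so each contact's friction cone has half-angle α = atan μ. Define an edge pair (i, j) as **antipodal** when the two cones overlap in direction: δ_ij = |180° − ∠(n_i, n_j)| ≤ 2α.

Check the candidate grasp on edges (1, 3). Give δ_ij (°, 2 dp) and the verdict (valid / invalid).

δ = 0.01°, valid

α = atan 0.2 = 11.31°;  2α = 22.62°
edge 1: e_1 = (+1.71, +3.24);  n_1 = (+0.8844, -0.4668)
edge 3: e_3 = (-0.86, -1.63);  n_3 = (-0.8844, +0.4666)
∠(n_1, n_3) = 179.99°
δ = |180° − 179.99°| = 0.01°
0.01° ≤ 2α = 22.62°  →  valid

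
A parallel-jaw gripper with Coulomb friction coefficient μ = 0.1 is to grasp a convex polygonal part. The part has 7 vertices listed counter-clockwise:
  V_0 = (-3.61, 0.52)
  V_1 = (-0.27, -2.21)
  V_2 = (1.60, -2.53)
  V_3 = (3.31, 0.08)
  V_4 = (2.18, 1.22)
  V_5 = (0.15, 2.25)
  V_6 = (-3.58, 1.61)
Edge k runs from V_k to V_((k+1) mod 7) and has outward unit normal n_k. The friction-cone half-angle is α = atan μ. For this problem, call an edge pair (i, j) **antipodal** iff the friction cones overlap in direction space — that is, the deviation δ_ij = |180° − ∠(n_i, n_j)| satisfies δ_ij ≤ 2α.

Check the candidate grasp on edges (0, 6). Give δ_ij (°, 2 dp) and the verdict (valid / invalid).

δ = 127.68°, invalid

α = atan 0.1 = 5.71°;  2α = 11.42°
edge 0: e_0 = (+3.34, -2.73);  n_0 = (-0.6329, -0.7743)
edge 6: e_6 = (-0.03, -1.09);  n_6 = (-0.9996, +0.0275)
∠(n_0, n_6) = 52.32°
δ = |180° − 52.32°| = 127.68°
127.68° > 2α = 11.42°  →  invalid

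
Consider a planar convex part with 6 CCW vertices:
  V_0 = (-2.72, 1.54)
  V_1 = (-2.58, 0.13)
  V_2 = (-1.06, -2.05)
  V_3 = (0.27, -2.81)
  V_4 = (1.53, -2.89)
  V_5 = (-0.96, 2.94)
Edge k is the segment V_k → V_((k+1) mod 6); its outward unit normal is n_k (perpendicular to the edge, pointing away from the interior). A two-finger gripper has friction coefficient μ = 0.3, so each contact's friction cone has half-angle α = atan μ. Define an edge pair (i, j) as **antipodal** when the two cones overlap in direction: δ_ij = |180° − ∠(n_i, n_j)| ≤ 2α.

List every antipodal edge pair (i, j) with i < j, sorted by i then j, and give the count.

count = 2; pairs: (0,4), (1,4)

α = atan 0.3 = 16.70°;  2α = 33.40°
n_0 = (-0.9951, -0.0988)
n_1 = (-0.8203, -0.5719)
n_2 = (-0.4961, -0.8682)
n_3 = (-0.0634, -0.9980)
n_4 = (+0.9196, +0.3928)
n_5 = (-0.6225, +0.7826)
  (0,1): δ = 150.78°  ·
  (0,2): δ = 125.42°  ·
  (0,3): δ = 99.30°  ·
  (0,4): δ = 17.46°  ✓
  (0,5): δ = 122.83°  ·
  (1,2): δ = 154.63°  ·
  (1,3): δ = 128.52°  ·
  (1,4): δ = 11.76°  ✓
  (1,5): δ = 93.61°  ·
  (2,3): δ = 153.89°  ·
  (2,4): δ = 37.13°  ·
  (2,5): δ = 68.25°  ·
  (3,4): δ = 63.24°  ·
  (3,5): δ = 42.13°  ·
  (4,5): δ = 74.63°  ·
antipodal pairs: 2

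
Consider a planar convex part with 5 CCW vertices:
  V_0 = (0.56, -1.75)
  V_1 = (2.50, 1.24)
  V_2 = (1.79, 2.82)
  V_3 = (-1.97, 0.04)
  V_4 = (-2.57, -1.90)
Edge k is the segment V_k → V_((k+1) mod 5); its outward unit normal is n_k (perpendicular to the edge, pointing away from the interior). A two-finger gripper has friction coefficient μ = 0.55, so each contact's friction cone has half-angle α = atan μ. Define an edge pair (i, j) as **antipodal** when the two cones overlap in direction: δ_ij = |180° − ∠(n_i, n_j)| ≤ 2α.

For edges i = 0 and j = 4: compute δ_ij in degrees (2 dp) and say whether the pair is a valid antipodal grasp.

δ = 125.72°, invalid

α = atan 0.55 = 28.81°;  2α = 57.62°
edge 0: e_0 = (+1.94, +2.99);  n_0 = (+0.8389, -0.5443)
edge 4: e_4 = (+3.13, +0.15);  n_4 = (+0.0479, -0.9989)
∠(n_0, n_4) = 54.28°
δ = |180° − 54.28°| = 125.72°
125.72° > 2α = 57.62°  →  invalid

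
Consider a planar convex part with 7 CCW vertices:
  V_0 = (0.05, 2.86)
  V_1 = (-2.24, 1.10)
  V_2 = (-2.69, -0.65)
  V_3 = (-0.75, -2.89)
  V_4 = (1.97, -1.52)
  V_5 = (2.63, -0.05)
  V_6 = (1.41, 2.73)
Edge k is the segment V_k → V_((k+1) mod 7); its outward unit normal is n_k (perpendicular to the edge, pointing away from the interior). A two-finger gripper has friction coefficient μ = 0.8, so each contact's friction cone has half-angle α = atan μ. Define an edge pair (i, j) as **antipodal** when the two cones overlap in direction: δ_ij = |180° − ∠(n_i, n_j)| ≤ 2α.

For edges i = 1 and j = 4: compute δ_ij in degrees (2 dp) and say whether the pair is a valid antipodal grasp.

δ = 9.76°, valid

α = atan 0.8 = 38.66°;  2α = 77.32°
edge 1: e_1 = (-0.45, -1.75);  n_1 = (-0.9685, +0.2490)
edge 4: e_4 = (+0.66, +1.47);  n_4 = (+0.9123, -0.4096)
∠(n_1, n_4) = 170.24°
δ = |180° − 170.24°| = 9.76°
9.76° ≤ 2α = 77.32°  →  valid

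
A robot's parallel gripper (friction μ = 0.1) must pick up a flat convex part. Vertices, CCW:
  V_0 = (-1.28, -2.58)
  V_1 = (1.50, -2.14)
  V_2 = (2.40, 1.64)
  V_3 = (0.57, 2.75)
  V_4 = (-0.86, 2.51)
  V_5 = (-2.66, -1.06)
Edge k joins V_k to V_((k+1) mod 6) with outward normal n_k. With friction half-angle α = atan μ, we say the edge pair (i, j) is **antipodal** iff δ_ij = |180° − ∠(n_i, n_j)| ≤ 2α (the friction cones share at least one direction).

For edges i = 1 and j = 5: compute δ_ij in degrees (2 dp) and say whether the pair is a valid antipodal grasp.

δ = 55.63°, invalid

α = atan 0.1 = 5.71°;  2α = 11.42°
edge 1: e_1 = (+0.90, +3.78);  n_1 = (+0.9728, -0.2316)
edge 5: e_5 = (+1.38, -1.52);  n_5 = (-0.7404, -0.6722)
∠(n_1, n_5) = 124.37°
δ = |180° − 124.37°| = 55.63°
55.63° > 2α = 11.42°  →  invalid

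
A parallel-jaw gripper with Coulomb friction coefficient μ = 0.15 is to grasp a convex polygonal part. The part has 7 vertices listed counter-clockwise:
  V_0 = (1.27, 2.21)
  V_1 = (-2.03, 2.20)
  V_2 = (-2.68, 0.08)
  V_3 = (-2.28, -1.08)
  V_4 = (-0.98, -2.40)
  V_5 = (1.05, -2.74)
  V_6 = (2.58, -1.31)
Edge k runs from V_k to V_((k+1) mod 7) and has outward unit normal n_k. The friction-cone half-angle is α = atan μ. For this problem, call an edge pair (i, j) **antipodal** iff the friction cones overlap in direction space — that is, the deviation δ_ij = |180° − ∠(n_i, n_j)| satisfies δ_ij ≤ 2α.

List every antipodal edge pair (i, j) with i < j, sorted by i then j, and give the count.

count = 2; pairs: (0,4), (2,6)

α = atan 0.15 = 8.53°;  2α = 17.06°
n_0 = (-0.0030, +1.0000)
n_1 = (-0.9561, +0.2931)
n_2 = (-0.9454, -0.3260)
n_3 = (-0.7125, -0.7017)
n_4 = (-0.1652, -0.9863)
n_5 = (+0.6828, -0.7306)
n_6 = (+0.9372, +0.3488)
  (0,1): δ = 107.22°  ·
  (0,2): δ = 71.15°  ·
  (0,3): δ = 45.61°  ·
  (0,4): δ = 9.68°  ✓
  (0,5): δ = 42.89°  ·
  (0,6): δ = 110.24°  ·
  (1,2): δ = 143.93°  ·
  (1,3): δ = 118.39°  ·
  (1,4): δ = 82.46°  ·
  (1,5): δ = 29.89°  ·
  (1,6): δ = 37.46°  ·
  (2,3): δ = 154.46°  ·
  (2,4): δ = 118.53°  ·
  (2,5): δ = 65.96°  ·
  (2,6): δ = 1.39°  ✓
  (3,4): δ = 144.07°  ·
  (3,5): δ = 91.50°  ·
  (3,6): δ = 24.15°  ·
  (4,5): δ = 127.43°  ·
  (4,6): δ = 60.08°  ·
  (5,6): δ = 112.65°  ·
antipodal pairs: 2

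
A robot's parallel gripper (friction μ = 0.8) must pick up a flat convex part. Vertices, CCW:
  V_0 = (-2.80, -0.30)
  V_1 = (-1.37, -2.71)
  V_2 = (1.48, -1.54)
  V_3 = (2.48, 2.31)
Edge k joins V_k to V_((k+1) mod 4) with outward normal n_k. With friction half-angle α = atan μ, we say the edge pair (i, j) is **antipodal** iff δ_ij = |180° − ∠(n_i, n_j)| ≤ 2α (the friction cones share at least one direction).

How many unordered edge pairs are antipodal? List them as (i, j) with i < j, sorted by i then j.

count = 3; pairs: (0,2), (1,3), (2,3)

α = atan 0.8 = 38.66°;  2α = 77.32°
n_0 = (-0.8600, -0.5103)
n_1 = (+0.3798, -0.9251)
n_2 = (+0.9679, -0.2514)
n_3 = (-0.4431, +0.8965)
  (0,1): δ = 98.36°  ·
  (0,2): δ = 45.24°  ✓
  (0,3): δ = 85.62°  ·
  (1,2): δ = 126.88°  ·
  (1,3): δ = 3.98°  ✓
  (2,3): δ = 49.14°  ✓
antipodal pairs: 3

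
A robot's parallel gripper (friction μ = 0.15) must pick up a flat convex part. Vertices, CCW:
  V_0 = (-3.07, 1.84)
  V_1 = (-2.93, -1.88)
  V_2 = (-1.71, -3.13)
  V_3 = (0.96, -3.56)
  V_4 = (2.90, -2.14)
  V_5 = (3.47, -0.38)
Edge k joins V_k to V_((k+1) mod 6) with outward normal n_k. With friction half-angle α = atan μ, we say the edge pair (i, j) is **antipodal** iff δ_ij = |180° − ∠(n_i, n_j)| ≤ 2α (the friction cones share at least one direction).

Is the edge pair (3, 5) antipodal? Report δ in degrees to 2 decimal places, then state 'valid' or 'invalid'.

δ = 54.95°, invalid

α = atan 0.15 = 8.53°;  2α = 17.06°
edge 3: e_3 = (+1.94, +1.42);  n_3 = (+0.5906, -0.8069)
edge 5: e_5 = (-6.54, +2.22);  n_5 = (+0.3214, +0.9469)
∠(n_3, n_5) = 125.05°
δ = |180° − 125.05°| = 54.95°
54.95° > 2α = 17.06°  →  invalid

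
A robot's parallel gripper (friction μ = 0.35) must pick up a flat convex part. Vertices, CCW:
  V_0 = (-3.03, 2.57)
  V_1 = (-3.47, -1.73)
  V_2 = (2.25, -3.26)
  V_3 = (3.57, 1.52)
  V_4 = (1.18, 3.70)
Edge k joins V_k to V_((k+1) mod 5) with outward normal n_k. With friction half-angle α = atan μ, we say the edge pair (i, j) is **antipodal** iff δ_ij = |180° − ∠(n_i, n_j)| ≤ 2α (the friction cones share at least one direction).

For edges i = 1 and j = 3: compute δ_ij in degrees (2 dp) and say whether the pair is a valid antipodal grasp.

δ = 27.39°, valid

α = atan 0.35 = 19.29°;  2α = 38.58°
edge 1: e_1 = (+5.72, -1.53);  n_1 = (-0.2584, -0.9660)
edge 3: e_3 = (-2.39, +2.18);  n_3 = (+0.6739, +0.7388)
∠(n_1, n_3) = 152.61°
δ = |180° − 152.61°| = 27.39°
27.39° ≤ 2α = 38.58°  →  valid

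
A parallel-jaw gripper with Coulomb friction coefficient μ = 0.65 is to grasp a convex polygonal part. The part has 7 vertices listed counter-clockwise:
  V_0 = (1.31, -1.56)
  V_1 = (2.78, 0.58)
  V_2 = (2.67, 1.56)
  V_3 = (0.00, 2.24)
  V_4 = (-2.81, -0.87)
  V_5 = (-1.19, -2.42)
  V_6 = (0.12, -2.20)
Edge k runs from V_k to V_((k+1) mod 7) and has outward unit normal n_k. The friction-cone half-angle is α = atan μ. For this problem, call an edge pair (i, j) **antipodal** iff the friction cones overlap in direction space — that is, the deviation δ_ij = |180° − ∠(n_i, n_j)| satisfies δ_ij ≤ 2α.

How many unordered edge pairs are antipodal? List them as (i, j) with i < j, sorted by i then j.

α = atan 0.65 = 33.02°;  2α = 66.05°
n_0 = (+0.8243, -0.5662)
n_1 = (+0.9938, +0.1115)
n_2 = (+0.2468, +0.9691)
n_3 = (-0.7420, +0.6704)
n_4 = (-0.6913, -0.7225)
n_5 = (+0.1656, -0.9862)
n_6 = (+0.4737, -0.8807)
  (0,1): δ = 139.11°  ·
  (0,2): δ = 69.80°  ·
  (0,3): δ = 7.61°  ✓
  (0,4): δ = 80.75°  ·
  (0,5): δ = 134.02°  ·
  (0,6): δ = 152.76°  ·
  (1,2): δ = 110.69°  ·
  (1,3): δ = 48.50°  ✓
  (1,4): δ = 39.86°  ✓
  (1,5): δ = 93.13°  ·
  (1,6): δ = 111.87°  ·
  (2,3): δ = 117.81°  ·
  (2,4): δ = 29.45°  ✓
  (2,5): δ = 23.82°  ✓
  (2,6): δ = 42.56°  ✓
  (3,4): δ = 91.64°  ·
  (3,5): δ = 38.37°  ✓
  (3,6): δ = 19.63°  ✓
  (4,5): δ = 126.73°  ·
  (4,6): δ = 107.99°  ·
  (5,6): δ = 161.26°  ·
antipodal pairs: 8

count = 8; pairs: (0,3), (1,3), (1,4), (2,4), (2,5), (2,6), (3,5), (3,6)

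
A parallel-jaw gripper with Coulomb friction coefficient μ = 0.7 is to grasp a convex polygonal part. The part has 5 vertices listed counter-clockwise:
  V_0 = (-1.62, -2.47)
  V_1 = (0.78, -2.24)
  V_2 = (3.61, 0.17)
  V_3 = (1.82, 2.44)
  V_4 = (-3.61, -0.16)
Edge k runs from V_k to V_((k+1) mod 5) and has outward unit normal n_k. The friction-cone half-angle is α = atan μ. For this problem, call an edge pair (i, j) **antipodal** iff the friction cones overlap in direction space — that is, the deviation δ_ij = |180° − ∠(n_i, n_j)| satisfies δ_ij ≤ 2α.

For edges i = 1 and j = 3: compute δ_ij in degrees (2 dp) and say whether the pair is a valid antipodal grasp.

α = atan 0.7 = 34.99°;  2α = 69.98°
edge 1: e_1 = (+2.83, +2.41);  n_1 = (+0.6484, -0.7613)
edge 3: e_3 = (-5.43, -2.60);  n_3 = (-0.4319, +0.9019)
∠(n_1, n_3) = 165.17°
δ = |180° − 165.17°| = 14.83°
14.83° ≤ 2α = 69.98°  →  valid

δ = 14.83°, valid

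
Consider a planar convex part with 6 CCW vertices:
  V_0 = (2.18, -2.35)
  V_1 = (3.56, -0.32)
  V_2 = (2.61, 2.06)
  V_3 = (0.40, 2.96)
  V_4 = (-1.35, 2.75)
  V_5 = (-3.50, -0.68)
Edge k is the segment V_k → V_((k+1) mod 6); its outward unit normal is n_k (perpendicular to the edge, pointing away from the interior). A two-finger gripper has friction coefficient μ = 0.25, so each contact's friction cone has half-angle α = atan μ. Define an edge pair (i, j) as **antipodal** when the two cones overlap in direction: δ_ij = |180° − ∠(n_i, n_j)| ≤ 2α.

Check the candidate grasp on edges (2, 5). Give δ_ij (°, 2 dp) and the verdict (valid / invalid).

α = atan 0.25 = 14.04°;  2α = 28.07°
edge 2: e_2 = (-2.21, +0.90);  n_2 = (+0.3772, +0.9261)
edge 5: e_5 = (+5.68, -1.67);  n_5 = (-0.2821, -0.9594)
∠(n_2, n_5) = 174.23°
δ = |180° − 174.23°| = 5.77°
5.77° ≤ 2α = 28.07°  →  valid

δ = 5.77°, valid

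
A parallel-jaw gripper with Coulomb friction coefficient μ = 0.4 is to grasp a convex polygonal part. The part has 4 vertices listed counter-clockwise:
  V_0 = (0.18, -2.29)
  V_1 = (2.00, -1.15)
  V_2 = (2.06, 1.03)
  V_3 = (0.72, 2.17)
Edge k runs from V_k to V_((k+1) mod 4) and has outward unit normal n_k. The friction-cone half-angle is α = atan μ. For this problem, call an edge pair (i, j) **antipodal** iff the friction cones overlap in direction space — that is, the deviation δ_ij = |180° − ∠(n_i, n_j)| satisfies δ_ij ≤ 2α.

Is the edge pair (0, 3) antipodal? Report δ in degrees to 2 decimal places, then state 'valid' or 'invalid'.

δ = 51.03°, invalid

α = atan 0.4 = 21.80°;  2α = 43.60°
edge 0: e_0 = (+1.82, +1.14);  n_0 = (+0.5308, -0.8475)
edge 3: e_3 = (-0.54, -4.46);  n_3 = (-0.9927, +0.1202)
∠(n_0, n_3) = 128.97°
δ = |180° − 128.97°| = 51.03°
51.03° > 2α = 43.60°  →  invalid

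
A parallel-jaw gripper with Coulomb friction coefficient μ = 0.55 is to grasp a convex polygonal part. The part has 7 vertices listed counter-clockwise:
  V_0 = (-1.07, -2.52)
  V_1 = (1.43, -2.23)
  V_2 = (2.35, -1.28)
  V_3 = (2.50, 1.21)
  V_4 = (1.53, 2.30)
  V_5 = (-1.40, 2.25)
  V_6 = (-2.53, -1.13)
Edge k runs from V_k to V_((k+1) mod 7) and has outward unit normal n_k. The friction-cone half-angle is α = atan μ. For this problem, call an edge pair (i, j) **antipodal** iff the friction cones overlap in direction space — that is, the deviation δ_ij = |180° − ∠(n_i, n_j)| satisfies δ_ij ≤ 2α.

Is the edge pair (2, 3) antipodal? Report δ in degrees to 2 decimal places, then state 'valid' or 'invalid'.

δ = 134.89°, invalid

α = atan 0.55 = 28.81°;  2α = 57.62°
edge 2: e_2 = (+0.15, +2.49);  n_2 = (+0.9982, -0.0601)
edge 3: e_3 = (-0.97, +1.09);  n_3 = (+0.7470, +0.6648)
∠(n_2, n_3) = 45.11°
δ = |180° − 45.11°| = 134.89°
134.89° > 2α = 57.62°  →  invalid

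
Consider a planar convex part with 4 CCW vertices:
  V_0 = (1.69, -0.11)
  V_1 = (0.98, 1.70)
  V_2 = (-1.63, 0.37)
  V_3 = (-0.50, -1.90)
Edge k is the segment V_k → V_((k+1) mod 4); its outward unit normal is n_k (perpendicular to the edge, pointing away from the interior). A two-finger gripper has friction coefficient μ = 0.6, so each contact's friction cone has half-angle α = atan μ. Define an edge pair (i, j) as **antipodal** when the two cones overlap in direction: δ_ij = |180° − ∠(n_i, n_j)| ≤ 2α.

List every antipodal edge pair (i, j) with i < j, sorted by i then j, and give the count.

α = atan 0.6 = 30.96°;  2α = 61.93°
n_0 = (+0.9309, +0.3652)
n_1 = (-0.4540, +0.8910)
n_2 = (-0.8952, -0.4456)
n_3 = (+0.6329, -0.7743)
  (0,1): δ = 84.42°  ·
  (0,2): δ = 5.05°  ✓
  (0,3): δ = 107.84°  ·
  (1,2): δ = 90.54°  ·
  (1,3): δ = 12.26°  ✓
  (2,3): δ = 77.20°  ·
antipodal pairs: 2

count = 2; pairs: (0,2), (1,3)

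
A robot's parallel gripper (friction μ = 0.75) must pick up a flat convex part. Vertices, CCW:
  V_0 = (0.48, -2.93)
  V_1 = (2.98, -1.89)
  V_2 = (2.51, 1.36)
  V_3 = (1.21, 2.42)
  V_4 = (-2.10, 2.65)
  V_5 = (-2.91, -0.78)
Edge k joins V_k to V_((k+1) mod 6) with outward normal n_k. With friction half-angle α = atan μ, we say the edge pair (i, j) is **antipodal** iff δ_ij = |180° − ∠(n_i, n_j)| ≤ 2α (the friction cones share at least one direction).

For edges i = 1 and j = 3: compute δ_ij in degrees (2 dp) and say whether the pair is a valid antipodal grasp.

α = atan 0.75 = 36.87°;  2α = 73.74°
edge 1: e_1 = (-0.47, +3.25);  n_1 = (+0.9897, +0.1431)
edge 3: e_3 = (-3.31, +0.23);  n_3 = (+0.0693, +0.9976)
∠(n_1, n_3) = 77.80°
δ = |180° − 77.80°| = 102.20°
102.20° > 2α = 73.74°  →  invalid

δ = 102.20°, invalid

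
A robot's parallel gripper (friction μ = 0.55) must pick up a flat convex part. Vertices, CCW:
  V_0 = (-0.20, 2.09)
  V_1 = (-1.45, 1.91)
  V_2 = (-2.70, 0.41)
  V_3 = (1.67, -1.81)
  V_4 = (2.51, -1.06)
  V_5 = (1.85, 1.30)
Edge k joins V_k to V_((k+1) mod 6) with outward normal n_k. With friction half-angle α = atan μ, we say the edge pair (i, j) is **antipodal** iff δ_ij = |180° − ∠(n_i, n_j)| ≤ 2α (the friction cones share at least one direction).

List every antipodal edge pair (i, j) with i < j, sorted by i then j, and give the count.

α = atan 0.55 = 28.81°;  2α = 57.62°
n_0 = (-0.1425, +0.9898)
n_1 = (-0.7682, +0.6402)
n_2 = (-0.4529, -0.8916)
n_3 = (+0.6660, -0.7459)
n_4 = (+0.9630, +0.2693)
n_5 = (+0.3596, +0.9331)
  (0,1): δ = 138.00°  ·
  (0,2): δ = 35.13°  ✓
  (0,3): δ = 33.57°  ✓
  (0,4): δ = 97.43°  ·
  (0,5): δ = 150.73°  ·
  (1,2): δ = 77.13°  ·
  (1,3): δ = 8.43°  ✓
  (1,4): δ = 55.43°  ✓
  (1,5): δ = 108.73°  ·
  (2,3): δ = 111.31°  ·
  (2,4): δ = 47.44°  ✓
  (2,5): δ = 5.86°  ✓
  (3,4): δ = 116.14°  ·
  (3,5): δ = 62.84°  ·
  (4,5): δ = 126.70°  ·
antipodal pairs: 6

count = 6; pairs: (0,2), (0,3), (1,3), (1,4), (2,4), (2,5)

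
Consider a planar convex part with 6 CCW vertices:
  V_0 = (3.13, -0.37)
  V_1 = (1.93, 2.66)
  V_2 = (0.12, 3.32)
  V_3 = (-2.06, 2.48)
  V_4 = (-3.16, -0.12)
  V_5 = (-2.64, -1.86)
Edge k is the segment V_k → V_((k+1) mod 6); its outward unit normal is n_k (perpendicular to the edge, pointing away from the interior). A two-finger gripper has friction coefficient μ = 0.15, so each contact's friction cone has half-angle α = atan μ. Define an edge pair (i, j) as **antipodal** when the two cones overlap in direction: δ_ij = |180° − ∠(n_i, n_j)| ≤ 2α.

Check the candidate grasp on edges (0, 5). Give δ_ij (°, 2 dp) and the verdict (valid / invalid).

δ = 82.87°, invalid

α = atan 0.15 = 8.53°;  2α = 17.06°
edge 0: e_0 = (-1.20, +3.03);  n_0 = (+0.9297, +0.3682)
edge 5: e_5 = (+5.77, +1.49);  n_5 = (+0.2500, -0.9682)
∠(n_0, n_5) = 97.13°
δ = |180° − 97.13°| = 82.87°
82.87° > 2α = 17.06°  →  invalid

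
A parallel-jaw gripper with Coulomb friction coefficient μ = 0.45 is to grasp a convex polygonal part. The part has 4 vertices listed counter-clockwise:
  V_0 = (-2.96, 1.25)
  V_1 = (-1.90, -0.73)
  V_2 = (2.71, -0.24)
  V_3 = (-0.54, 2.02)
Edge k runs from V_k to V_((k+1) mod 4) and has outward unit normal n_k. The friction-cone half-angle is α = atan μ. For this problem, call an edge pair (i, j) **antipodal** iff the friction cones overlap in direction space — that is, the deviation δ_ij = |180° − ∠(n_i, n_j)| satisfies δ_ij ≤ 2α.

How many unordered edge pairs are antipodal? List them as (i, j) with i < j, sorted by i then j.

count = 3; pairs: (0,2), (1,2), (1,3)

α = atan 0.45 = 24.23°;  2α = 48.46°
n_0 = (-0.8816, -0.4720)
n_1 = (+0.1057, -0.9944)
n_2 = (+0.5709, +0.8210)
n_3 = (-0.3032, +0.9529)
  (0,1): δ = 112.10°  ·
  (0,2): δ = 27.02°  ✓
  (0,3): δ = 79.49°  ·
  (1,2): δ = 40.88°  ✓
  (1,3): δ = 11.58°  ✓
  (2,3): δ = 127.54°  ·
antipodal pairs: 3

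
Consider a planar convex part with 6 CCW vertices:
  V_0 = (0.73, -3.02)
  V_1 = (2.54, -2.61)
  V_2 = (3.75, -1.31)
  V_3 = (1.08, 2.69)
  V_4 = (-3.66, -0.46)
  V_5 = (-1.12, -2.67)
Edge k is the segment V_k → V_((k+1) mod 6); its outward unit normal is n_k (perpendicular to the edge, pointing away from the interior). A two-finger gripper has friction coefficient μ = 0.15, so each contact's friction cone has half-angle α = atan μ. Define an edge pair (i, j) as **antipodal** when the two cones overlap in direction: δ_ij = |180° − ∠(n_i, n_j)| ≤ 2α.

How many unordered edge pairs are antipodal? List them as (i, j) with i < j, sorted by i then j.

count = 2; pairs: (1,3), (2,4)

α = atan 0.15 = 8.53°;  2α = 17.06°
n_0 = (+0.2209, -0.9753)
n_1 = (+0.7320, -0.6813)
n_2 = (+0.8317, +0.5552)
n_3 = (-0.5535, +0.8329)
n_4 = (-0.6564, -0.7544)
n_5 = (-0.1859, -0.9826)
  (0,1): δ = 145.71°  ·
  (0,2): δ = 69.04°  ·
  (0,3): δ = 20.84°  ·
  (0,4): δ = 126.21°  ·
  (0,5): δ = 156.52°  ·
  (1,2): δ = 103.33°  ·
  (1,3): δ = 13.45°  ✓
  (1,4): δ = 91.92°  ·
  (1,5): δ = 122.23°  ·
  (2,3): δ = 90.12°  ·
  (2,4): δ = 15.25°  ✓
  (2,5): δ = 45.56°  ·
  (3,4): δ = 74.63°  ·
  (3,5): δ = 44.32°  ·
  (4,5): δ = 149.69°  ·
antipodal pairs: 2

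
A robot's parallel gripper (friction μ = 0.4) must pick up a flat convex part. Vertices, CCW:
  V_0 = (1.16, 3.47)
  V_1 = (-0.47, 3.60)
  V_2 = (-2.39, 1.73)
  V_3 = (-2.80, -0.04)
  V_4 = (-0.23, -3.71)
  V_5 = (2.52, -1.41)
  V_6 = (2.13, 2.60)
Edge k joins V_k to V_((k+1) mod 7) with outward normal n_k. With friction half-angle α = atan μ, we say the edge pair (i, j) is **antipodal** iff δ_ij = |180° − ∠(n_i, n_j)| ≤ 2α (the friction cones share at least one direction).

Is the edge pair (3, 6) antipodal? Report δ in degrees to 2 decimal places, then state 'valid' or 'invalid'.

δ = 13.11°, valid

α = atan 0.4 = 21.80°;  2α = 43.60°
edge 3: e_3 = (+2.57, -3.67);  n_3 = (-0.8191, -0.5736)
edge 6: e_6 = (-0.97, +0.87);  n_6 = (+0.6677, +0.7444)
∠(n_3, n_6) = 166.89°
δ = |180° − 166.89°| = 13.11°
13.11° ≤ 2α = 43.60°  →  valid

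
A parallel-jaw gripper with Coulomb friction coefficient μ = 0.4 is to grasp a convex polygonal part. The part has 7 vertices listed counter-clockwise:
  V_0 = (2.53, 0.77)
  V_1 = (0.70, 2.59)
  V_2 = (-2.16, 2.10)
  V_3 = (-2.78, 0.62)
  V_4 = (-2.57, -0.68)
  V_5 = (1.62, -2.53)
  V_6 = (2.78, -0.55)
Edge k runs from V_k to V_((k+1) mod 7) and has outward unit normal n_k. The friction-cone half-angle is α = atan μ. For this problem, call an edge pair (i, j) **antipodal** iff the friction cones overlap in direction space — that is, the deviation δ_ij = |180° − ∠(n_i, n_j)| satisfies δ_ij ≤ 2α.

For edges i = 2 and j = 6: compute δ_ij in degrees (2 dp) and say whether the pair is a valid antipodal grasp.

α = atan 0.4 = 21.80°;  2α = 43.60°
edge 2: e_2 = (-0.62, -1.48);  n_2 = (-0.9223, +0.3864)
edge 6: e_6 = (-0.25, +1.32);  n_6 = (+0.9825, +0.1861)
∠(n_2, n_6) = 146.55°
δ = |180° − 146.55°| = 33.45°
33.45° ≤ 2α = 43.60°  →  valid

δ = 33.45°, valid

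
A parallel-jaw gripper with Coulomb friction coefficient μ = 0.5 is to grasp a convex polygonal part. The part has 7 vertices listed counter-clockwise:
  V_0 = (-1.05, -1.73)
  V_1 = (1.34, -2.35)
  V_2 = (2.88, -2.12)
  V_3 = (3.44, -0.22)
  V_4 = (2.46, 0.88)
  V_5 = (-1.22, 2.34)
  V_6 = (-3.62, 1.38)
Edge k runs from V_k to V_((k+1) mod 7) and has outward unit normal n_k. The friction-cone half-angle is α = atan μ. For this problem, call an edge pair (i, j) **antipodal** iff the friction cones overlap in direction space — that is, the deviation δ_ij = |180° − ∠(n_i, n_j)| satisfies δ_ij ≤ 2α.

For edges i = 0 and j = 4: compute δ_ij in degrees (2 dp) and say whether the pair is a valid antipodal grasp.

δ = 7.10°, valid

α = atan 0.5 = 26.57°;  2α = 53.13°
edge 0: e_0 = (+2.39, -0.62);  n_0 = (-0.2511, -0.9680)
edge 4: e_4 = (-3.68, +1.46);  n_4 = (+0.3688, +0.9295)
∠(n_0, n_4) = 172.90°
δ = |180° − 172.90°| = 7.10°
7.10° ≤ 2α = 53.13°  →  valid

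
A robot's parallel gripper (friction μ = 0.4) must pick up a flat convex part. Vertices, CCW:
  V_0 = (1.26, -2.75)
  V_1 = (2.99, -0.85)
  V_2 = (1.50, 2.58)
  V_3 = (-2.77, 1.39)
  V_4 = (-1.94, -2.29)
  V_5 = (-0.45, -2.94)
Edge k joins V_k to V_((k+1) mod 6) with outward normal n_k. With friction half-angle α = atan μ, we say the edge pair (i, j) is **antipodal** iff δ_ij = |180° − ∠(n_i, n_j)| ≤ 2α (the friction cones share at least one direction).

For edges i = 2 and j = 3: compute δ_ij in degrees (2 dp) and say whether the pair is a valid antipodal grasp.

δ = 92.86°, invalid

α = atan 0.4 = 21.80°;  2α = 43.60°
edge 2: e_2 = (-4.27, -1.19);  n_2 = (-0.2685, +0.9633)
edge 3: e_3 = (+0.83, -3.68);  n_3 = (-0.9755, -0.2200)
∠(n_2, n_3) = 87.14°
δ = |180° − 87.14°| = 92.86°
92.86° > 2α = 43.60°  →  invalid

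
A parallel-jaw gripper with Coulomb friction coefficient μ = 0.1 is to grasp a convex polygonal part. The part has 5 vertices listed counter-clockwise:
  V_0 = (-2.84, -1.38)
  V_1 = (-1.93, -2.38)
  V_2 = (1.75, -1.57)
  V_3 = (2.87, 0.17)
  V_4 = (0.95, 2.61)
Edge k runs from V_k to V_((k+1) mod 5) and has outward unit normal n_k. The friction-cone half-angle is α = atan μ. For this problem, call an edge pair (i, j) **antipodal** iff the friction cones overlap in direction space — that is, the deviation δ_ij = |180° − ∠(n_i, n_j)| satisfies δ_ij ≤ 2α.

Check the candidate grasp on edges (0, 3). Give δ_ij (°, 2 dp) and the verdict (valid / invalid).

α = atan 0.1 = 5.71°;  2α = 11.42°
edge 0: e_0 = (+0.91, -1.00);  n_0 = (-0.7396, -0.6730)
edge 3: e_3 = (-1.92, +2.44);  n_3 = (+0.7859, +0.6184)
∠(n_0, n_3) = 175.90°
δ = |180° − 175.90°| = 4.10°
4.10° ≤ 2α = 11.42°  →  valid

δ = 4.10°, valid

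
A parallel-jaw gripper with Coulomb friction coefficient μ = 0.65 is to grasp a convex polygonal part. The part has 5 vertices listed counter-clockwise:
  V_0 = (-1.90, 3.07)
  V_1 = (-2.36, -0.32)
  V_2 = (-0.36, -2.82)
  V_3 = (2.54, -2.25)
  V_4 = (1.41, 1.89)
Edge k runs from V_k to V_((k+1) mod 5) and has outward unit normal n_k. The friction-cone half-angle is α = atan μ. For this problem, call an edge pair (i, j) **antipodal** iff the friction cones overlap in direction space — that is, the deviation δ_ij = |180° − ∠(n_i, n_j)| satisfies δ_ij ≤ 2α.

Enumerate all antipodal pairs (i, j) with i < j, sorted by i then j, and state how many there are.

α = atan 0.65 = 33.02°;  2α = 66.05°
n_0 = (-0.9909, +0.1345)
n_1 = (-0.7809, -0.6247)
n_2 = (+0.1929, -0.9812)
n_3 = (+0.9647, +0.2633)
n_4 = (+0.3358, +0.9419)
  (0,1): δ = 133.61°  ·
  (0,2): δ = 71.15°  ·
  (0,3): δ = 22.99°  ✓
  (0,4): δ = 78.11°  ·
  (1,2): δ = 117.54°  ·
  (1,3): δ = 23.39°  ✓
  (1,4): δ = 31.72°  ✓
  (2,3): δ = 85.85°  ·
  (2,4): δ = 30.74°  ✓
  (3,4): δ = 124.89°  ·
antipodal pairs: 4

count = 4; pairs: (0,3), (1,3), (1,4), (2,4)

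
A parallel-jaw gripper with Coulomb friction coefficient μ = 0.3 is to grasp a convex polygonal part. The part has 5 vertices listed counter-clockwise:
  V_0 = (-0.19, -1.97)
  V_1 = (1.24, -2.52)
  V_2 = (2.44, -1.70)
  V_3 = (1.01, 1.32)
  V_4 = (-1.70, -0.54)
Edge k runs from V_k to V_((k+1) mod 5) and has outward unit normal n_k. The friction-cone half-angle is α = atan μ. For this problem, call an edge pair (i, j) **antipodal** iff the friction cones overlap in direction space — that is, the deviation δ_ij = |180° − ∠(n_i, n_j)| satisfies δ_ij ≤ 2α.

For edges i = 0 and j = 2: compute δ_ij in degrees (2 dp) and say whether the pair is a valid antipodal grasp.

δ = 43.62°, invalid

α = atan 0.3 = 16.70°;  2α = 33.40°
edge 0: e_0 = (+1.43, -0.55);  n_0 = (-0.3590, -0.9333)
edge 2: e_2 = (-1.43, +3.02);  n_2 = (+0.9038, +0.4280)
∠(n_0, n_2) = 136.38°
δ = |180° − 136.38°| = 43.62°
43.62° > 2α = 33.40°  →  invalid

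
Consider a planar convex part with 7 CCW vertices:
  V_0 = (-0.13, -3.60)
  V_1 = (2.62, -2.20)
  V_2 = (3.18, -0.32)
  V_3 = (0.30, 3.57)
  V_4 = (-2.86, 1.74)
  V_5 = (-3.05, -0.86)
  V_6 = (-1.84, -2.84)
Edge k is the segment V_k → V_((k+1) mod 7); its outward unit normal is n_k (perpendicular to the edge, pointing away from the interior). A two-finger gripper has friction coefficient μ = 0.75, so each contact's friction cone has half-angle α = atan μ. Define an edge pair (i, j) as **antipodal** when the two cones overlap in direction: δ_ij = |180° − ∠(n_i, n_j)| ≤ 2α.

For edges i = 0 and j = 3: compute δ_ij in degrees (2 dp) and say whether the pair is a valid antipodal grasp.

α = atan 0.75 = 36.87°;  2α = 73.74°
edge 0: e_0 = (+2.75, +1.40);  n_0 = (+0.4537, -0.8912)
edge 3: e_3 = (-3.16, -1.83);  n_3 = (-0.5011, +0.8654)
∠(n_0, n_3) = 176.90°
δ = |180° − 176.90°| = 3.10°
3.10° ≤ 2α = 73.74°  →  valid

δ = 3.10°, valid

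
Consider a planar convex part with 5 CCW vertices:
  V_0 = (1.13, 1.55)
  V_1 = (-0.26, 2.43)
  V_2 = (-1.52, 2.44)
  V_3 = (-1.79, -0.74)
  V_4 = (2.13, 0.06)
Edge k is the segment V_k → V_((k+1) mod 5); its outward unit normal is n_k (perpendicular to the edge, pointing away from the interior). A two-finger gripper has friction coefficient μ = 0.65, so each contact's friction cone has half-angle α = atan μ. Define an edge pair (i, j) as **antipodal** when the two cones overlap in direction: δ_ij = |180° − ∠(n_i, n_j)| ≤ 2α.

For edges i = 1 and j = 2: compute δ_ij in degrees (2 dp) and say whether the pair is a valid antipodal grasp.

α = atan 0.65 = 33.02°;  2α = 66.05°
edge 1: e_1 = (-1.26, +0.01);  n_1 = (+0.0079, +1.0000)
edge 2: e_2 = (-0.27, -3.18);  n_2 = (-0.9964, +0.0846)
∠(n_1, n_2) = 85.60°
δ = |180° − 85.60°| = 94.40°
94.40° > 2α = 66.05°  →  invalid

δ = 94.40°, invalid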